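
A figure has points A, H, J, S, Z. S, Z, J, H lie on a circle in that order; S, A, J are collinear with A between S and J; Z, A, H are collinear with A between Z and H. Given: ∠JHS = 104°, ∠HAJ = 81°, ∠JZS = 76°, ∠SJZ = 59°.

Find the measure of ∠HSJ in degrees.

1. ∠HAS = 99°  [linear pair at A on SJ]
2. ∠SHZ = 59°  [same arc SZ]
3. ∠HSJ = 22°  [△SAH]

∠HSJ = 22°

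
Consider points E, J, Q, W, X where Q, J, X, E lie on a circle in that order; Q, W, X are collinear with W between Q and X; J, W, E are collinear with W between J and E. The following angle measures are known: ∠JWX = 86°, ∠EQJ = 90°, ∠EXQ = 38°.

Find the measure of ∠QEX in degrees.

∠QEX = 100°

1. ∠EWQ = 86°  [vertical angles at W]
2. ∠EJQ = 38°  [same arc QE]
3. ∠JEQ = 52°  [△QJE]
4. ∠EQX = 42°  [△QWE]
5. ∠QEX = 100°  [△QXE]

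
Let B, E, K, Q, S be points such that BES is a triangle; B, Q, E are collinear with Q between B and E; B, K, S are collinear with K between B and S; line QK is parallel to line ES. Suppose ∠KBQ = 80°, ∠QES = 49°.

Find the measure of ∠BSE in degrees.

∠BSE = 51°

1. ∠EBS = 80°  [Q on BE, K on BS]
2. ∠BES = 49°  [Q on ray EB]
3. ∠BSE = 51°  [△BES]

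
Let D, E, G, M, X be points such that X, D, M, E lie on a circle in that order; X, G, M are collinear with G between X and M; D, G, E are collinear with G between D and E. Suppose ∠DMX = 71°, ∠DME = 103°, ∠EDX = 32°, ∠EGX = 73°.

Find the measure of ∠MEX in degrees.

1. ∠DEX = 71°  [same arc XD]
2. ∠EMX = 32°  [same arc XE]
3. ∠EXM = 36°  [△XGE]
4. ∠MEX = 112°  [△XME]

∠MEX = 112°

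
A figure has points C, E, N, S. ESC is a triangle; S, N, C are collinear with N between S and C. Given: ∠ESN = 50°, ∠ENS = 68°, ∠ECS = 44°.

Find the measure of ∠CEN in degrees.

1. ∠CNE = 112°  [linear pair at N on SC]
2. ∠ECN = 44°  [N on ray CS]
3. ∠CEN = 24°  [△ENC]

∠CEN = 24°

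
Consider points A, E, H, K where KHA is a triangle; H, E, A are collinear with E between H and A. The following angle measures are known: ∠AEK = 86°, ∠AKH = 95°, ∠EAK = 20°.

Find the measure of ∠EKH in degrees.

∠EKH = 21°

1. ∠HEK = 94°  [linear pair at E on HA]
2. ∠HAK = 20°  [E on ray AH]
3. ∠AHK = 65°  [△KHA]
4. ∠EHK = 65°  [E on ray HA]
5. ∠EKH = 21°  [△KHE]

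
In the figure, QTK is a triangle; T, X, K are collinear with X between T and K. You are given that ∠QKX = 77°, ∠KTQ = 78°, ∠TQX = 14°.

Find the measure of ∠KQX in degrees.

∠KQX = 11°

1. ∠QTX = 78°  [X on ray TK]
2. ∠QXT = 88°  [△QTX]
3. ∠KXQ = 92°  [linear pair at X on TK]
4. ∠KQX = 11°  [△QXK]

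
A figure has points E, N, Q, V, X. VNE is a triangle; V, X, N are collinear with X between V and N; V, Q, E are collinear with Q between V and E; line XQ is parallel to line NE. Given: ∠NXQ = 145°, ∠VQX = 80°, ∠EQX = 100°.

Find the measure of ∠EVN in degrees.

1. ∠QXV = 35°  [linear pair at X on VN]
2. ∠QVX = 65°  [△VXQ]
3. ∠EVN = 65°  [X on VN, Q on VE]

∠EVN = 65°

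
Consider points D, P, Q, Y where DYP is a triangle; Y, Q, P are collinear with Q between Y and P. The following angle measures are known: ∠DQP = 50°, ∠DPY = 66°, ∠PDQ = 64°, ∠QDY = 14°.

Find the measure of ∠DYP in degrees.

1. ∠DQY = 130°  [linear pair at Q on YP]
2. ∠DYQ = 36°  [△DYQ]
3. ∠DYP = 36°  [Q on ray YP]

∠DYP = 36°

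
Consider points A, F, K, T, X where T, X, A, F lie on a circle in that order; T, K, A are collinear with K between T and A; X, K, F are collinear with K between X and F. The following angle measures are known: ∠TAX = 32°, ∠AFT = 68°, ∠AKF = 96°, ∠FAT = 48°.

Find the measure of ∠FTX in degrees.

1. ∠TFX = 32°  [same arc TX]
2. ∠FXT = 48°  [same arc TF]
3. ∠FTX = 100°  [△TXF]

∠FTX = 100°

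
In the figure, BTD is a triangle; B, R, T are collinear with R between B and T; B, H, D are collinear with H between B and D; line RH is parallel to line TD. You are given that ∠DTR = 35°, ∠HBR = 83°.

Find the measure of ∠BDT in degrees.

∠BDT = 62°

1. ∠BTD = 35°  [R on ray TB]
2. ∠DBT = 83°  [R on BT, H on BD]
3. ∠BDT = 62°  [△BTD]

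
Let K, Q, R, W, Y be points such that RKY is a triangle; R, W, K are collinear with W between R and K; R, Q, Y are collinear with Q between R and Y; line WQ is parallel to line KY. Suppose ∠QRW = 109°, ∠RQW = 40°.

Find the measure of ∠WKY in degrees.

∠WKY = 31°

1. ∠QWR = 31°  [△RWQ]
2. ∠KWQ = 149°  [linear pair at W on RK]
3. ∠WKY = 31°  [WQ∥KY, co-interior at K–W]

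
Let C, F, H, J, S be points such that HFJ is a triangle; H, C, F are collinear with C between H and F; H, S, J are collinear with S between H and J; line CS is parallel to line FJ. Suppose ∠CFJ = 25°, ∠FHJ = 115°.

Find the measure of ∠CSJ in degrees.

1. ∠HFJ = 25°  [C on ray FH]
2. ∠FJH = 40°  [△HFJ]
3. ∠CSH = 40°  [CS∥FJ, corresponding at S]
4. ∠CSJ = 140°  [linear pair at S on HJ]

∠CSJ = 140°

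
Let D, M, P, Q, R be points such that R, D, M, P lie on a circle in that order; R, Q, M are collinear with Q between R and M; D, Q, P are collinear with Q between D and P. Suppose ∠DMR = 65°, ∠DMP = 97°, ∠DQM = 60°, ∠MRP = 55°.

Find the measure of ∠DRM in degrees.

∠DRM = 28°

1. ∠MDP = 55°  [△DQM]
2. ∠DPM = 28°  [△DMP]
3. ∠DRM = 28°  [same arc DM]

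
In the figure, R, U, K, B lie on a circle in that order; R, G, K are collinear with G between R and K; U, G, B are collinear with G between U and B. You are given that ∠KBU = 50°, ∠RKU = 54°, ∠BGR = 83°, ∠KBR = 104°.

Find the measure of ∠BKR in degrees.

1. ∠RBU = 54°  [same arc RU]
2. ∠BRK = 43°  [△RGB]
3. ∠BKR = 33°  [△RKB]

∠BKR = 33°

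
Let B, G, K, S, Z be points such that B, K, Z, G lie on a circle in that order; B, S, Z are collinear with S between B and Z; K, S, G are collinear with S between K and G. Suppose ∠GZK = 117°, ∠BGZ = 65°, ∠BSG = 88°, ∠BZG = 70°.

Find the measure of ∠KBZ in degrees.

1. ∠KSZ = 88°  [vertical angles at S]
2. ∠BKG = 70°  [same arc BG]
3. ∠BSK = 92°  [linear pair at S on BZ]
4. ∠KBZ = 18°  [△BSK]

∠KBZ = 18°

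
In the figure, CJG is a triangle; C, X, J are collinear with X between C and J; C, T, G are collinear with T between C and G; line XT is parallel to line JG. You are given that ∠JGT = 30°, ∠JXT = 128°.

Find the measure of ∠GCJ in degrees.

1. ∠CGJ = 30°  [T on ray GC]
2. ∠CXT = 52°  [linear pair at X on CJ]
3. ∠CTX = 30°  [XT∥JG, corresponding at T]
4. ∠TCX = 98°  [△CXT]
5. ∠GCJ = 98°  [X on CJ, T on CG]

∠GCJ = 98°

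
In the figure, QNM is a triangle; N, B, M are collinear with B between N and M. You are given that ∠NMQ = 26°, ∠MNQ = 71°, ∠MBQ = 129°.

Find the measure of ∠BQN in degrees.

∠BQN = 58°

1. ∠BNQ = 71°  [B on ray NM]
2. ∠NBQ = 51°  [linear pair at B on NM]
3. ∠BQN = 58°  [△QNB]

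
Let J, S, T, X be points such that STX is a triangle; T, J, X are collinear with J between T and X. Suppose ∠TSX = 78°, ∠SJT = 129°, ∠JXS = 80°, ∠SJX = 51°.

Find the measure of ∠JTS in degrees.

∠JTS = 22°

1. ∠SXT = 80°  [J on ray XT]
2. ∠STX = 22°  [△STX]
3. ∠JTS = 22°  [J on ray TX]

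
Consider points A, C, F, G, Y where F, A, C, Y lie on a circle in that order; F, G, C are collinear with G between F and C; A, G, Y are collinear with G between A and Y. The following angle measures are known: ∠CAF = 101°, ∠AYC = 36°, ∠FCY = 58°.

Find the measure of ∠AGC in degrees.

1. ∠CYF = 79°  [cyclic FACY, opposite ∠A+∠Y]
2. ∠AFC = 36°  [same arc AC]
3. ∠CFY = 43°  [△FCY]
4. ∠ACF = 43°  [△FAC]
5. ∠CAY = 43°  [same arc CY]
6. ∠AGC = 94°  [△AGC]

∠AGC = 94°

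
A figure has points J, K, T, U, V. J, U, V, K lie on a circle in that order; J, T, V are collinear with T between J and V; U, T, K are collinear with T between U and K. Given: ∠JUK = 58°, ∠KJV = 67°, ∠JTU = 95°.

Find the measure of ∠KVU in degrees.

1. ∠JVK = 58°  [same arc JK]
2. ∠KUV = 67°  [same arc VK]
3. ∠KTV = 95°  [vertical angles at T]
4. ∠UKV = 27°  [△VTK]
5. ∠KVU = 86°  [△UVK]

∠KVU = 86°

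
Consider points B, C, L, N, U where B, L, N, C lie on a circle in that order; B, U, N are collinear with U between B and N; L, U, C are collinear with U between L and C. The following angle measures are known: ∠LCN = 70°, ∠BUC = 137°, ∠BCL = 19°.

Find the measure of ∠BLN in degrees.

1. ∠LBN = 70°  [same arc LN]
2. ∠BNL = 19°  [same arc BL]
3. ∠BLN = 91°  [△BLN]

∠BLN = 91°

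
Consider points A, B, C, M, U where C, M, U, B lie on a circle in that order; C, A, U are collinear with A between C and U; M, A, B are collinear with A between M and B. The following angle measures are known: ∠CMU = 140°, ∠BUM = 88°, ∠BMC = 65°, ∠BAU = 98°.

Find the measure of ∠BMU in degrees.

1. ∠BUC = 65°  [same arc CB]
2. ∠MBU = 17°  [△UAB]
3. ∠BMU = 75°  [△MUB]

∠BMU = 75°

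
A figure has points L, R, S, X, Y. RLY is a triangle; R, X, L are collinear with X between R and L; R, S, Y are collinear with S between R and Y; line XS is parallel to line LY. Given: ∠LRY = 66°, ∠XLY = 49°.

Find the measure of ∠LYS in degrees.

1. ∠RLY = 49°  [X on ray LR]
2. ∠LYR = 65°  [△RLY]
3. ∠LYS = 65°  [S on ray YR]

∠LYS = 65°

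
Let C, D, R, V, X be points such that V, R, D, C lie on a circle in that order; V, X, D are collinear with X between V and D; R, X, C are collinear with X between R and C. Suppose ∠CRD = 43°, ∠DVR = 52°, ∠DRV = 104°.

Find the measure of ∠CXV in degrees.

∠CXV = 113°

1. ∠CVD = 43°  [same arc DC]
2. ∠DCR = 52°  [same arc RD]
3. ∠DCV = 76°  [cyclic VRDC, opposite ∠R+∠C]
4. ∠CDV = 61°  [△VDC]
5. ∠CXD = 67°  [△DXC]
6. ∠CXV = 113°  [linear pair at X on VD]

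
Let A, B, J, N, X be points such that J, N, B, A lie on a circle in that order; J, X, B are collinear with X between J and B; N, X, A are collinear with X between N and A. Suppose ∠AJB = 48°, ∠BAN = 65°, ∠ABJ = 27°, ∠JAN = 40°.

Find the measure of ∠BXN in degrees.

1. ∠ANB = 48°  [same arc BA]
2. ∠JBN = 40°  [same arc JN]
3. ∠BXN = 92°  [△NXB]

∠BXN = 92°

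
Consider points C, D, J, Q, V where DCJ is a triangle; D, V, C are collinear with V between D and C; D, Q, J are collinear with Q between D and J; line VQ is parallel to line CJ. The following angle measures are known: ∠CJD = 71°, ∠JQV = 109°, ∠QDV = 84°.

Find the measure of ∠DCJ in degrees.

1. ∠DQV = 71°  [VQ∥CJ, corresponding at Q]
2. ∠DVQ = 25°  [△DVQ]
3. ∠DCJ = 25°  [VQ∥CJ, corresponding at V]

∠DCJ = 25°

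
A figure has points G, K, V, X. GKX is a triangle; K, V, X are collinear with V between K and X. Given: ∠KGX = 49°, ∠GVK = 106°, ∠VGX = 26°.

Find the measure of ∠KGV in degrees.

∠KGV = 23°

1. ∠GVX = 74°  [linear pair at V on KX]
2. ∠GXV = 80°  [△GVX]
3. ∠GXK = 80°  [V on ray XK]
4. ∠GKX = 51°  [△GKX]
5. ∠GKV = 51°  [V on ray KX]
6. ∠KGV = 23°  [△GKV]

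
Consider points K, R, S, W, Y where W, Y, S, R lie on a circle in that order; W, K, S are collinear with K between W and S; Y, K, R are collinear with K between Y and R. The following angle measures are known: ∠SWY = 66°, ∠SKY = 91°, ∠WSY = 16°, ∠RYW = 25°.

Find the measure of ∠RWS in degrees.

1. ∠RKW = 91°  [vertical angles at K]
2. ∠WRY = 16°  [same arc WY]
3. ∠RWS = 73°  [△WKR]

∠RWS = 73°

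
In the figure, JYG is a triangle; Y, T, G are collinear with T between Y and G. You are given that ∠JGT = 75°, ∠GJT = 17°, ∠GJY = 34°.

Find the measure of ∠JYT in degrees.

1. ∠JGY = 75°  [T on ray GY]
2. ∠GYJ = 71°  [△JYG]
3. ∠JYT = 71°  [T on ray YG]

∠JYT = 71°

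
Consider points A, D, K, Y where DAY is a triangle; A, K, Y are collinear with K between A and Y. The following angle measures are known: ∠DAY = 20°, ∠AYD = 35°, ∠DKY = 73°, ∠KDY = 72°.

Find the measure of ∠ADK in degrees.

∠ADK = 53°

1. ∠DAK = 20°  [K on ray AY]
2. ∠AKD = 107°  [linear pair at K on AY]
3. ∠ADK = 53°  [△DAK]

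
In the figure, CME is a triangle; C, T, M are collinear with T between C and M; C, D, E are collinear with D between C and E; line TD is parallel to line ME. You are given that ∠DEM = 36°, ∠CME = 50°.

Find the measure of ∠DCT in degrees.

1. ∠CEM = 36°  [D on ray EC]
2. ∠ECM = 94°  [△CME]
3. ∠DCT = 94°  [T on CM, D on CE]

∠DCT = 94°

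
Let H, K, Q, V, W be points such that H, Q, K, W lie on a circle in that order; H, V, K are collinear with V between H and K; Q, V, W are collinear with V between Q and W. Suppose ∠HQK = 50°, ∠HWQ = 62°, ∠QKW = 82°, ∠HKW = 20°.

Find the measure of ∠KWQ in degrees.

1. ∠HKQ = 62°  [same arc HQ]
2. ∠KHQ = 68°  [△HQK]
3. ∠KWQ = 68°  [same arc QK]

∠KWQ = 68°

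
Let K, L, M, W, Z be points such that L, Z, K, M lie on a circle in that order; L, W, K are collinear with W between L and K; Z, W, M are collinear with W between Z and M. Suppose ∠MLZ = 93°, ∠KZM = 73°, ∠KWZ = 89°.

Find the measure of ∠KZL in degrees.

1. ∠MKZ = 87°  [cyclic LZKM, opposite ∠L+∠K]
2. ∠KMZ = 20°  [△ZKM]
3. ∠LKZ = 18°  [△ZWK]
4. ∠KLZ = 20°  [same arc ZK]
5. ∠KZL = 142°  [△LZK]

∠KZL = 142°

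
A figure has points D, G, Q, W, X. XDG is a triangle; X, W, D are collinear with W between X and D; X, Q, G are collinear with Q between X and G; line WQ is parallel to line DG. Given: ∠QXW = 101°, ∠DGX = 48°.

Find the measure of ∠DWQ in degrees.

∠DWQ = 149°

1. ∠DXG = 101°  [W on XD, Q on XG]
2. ∠GDX = 31°  [△XDG]
3. ∠QWX = 31°  [WQ∥DG, corresponding at W]
4. ∠DWQ = 149°  [linear pair at W on XD]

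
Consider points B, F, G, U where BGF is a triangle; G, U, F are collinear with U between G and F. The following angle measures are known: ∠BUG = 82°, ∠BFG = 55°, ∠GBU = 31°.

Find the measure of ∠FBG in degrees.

1. ∠BGU = 67°  [△BGU]
2. ∠BGF = 67°  [U on ray GF]
3. ∠FBG = 58°  [△BGF]

∠FBG = 58°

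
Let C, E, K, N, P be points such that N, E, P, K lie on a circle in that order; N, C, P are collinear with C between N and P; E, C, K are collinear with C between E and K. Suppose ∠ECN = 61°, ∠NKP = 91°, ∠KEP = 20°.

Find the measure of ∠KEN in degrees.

1. ∠ECP = 119°  [linear pair at C on NP]
2. ∠NEP = 89°  [cyclic NEPK, opposite ∠E+∠K]
3. ∠EPN = 41°  [△ECP]
4. ∠ENP = 50°  [△NEP]
5. ∠KEN = 69°  [△NCE]

∠KEN = 69°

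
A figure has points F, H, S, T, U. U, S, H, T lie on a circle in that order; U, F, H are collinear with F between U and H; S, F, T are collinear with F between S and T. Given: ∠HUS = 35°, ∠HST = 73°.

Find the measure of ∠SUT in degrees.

1. ∠HTS = 35°  [same arc SH]
2. ∠SHT = 72°  [△SHT]
3. ∠SUT = 108°  [cyclic USHT, opposite ∠U+∠H]

∠SUT = 108°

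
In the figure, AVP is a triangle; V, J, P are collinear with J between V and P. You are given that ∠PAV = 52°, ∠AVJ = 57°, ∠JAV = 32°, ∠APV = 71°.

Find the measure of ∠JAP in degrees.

∠JAP = 20°

1. ∠AJV = 91°  [△AVJ]
2. ∠APJ = 71°  [J on ray PV]
3. ∠AJP = 89°  [linear pair at J on VP]
4. ∠JAP = 20°  [△AJP]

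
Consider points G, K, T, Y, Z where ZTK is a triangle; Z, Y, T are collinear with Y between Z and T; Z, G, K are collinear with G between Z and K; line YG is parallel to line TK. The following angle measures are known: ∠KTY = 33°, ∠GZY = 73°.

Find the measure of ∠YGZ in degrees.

1. ∠KTZ = 33°  [Y on ray TZ]
2. ∠KZT = 73°  [Y on ZT, G on ZK]
3. ∠TKZ = 74°  [△ZTK]
4. ∠YGZ = 74°  [YG∥TK, corresponding at G]

∠YGZ = 74°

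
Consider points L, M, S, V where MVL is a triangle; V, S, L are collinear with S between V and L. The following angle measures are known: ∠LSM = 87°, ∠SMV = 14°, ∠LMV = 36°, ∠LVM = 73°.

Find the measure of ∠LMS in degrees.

∠LMS = 22°

1. ∠MLV = 71°  [△MVL]
2. ∠MLS = 71°  [S on ray LV]
3. ∠LMS = 22°  [△MSL]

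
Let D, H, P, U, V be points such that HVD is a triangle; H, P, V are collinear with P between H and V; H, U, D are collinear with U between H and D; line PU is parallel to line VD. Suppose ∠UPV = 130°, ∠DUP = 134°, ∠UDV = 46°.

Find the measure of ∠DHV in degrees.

∠DHV = 84°

1. ∠HPU = 50°  [linear pair at P on HV]
2. ∠HDV = 46°  [U on ray DH]
3. ∠DVH = 50°  [PU∥VD, corresponding at P]
4. ∠DHV = 84°  [△HVD]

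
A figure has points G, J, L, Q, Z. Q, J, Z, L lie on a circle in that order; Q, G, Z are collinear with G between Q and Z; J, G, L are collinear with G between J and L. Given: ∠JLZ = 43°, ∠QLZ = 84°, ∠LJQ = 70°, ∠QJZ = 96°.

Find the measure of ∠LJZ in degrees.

1. ∠JQZ = 43°  [same arc JZ]
2. ∠JGQ = 67°  [△QGJ]
3. ∠JZQ = 41°  [△QJZ]
4. ∠JGZ = 113°  [linear pair at G on QZ]
5. ∠LJZ = 26°  [△JGZ]

∠LJZ = 26°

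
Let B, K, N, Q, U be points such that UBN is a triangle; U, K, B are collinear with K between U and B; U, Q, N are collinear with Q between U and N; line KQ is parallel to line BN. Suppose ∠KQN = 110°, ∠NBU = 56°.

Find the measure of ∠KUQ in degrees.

1. ∠KQU = 70°  [linear pair at Q on UN]
2. ∠QKU = 56°  [KQ∥BN, corresponding at K]
3. ∠KUQ = 54°  [△UKQ]

∠KUQ = 54°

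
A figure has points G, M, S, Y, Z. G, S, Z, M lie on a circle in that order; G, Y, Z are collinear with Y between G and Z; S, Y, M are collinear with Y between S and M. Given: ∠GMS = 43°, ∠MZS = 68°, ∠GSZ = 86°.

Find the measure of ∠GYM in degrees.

1. ∠GZS = 43°  [same arc GS]
2. ∠MGS = 112°  [cyclic GSZM, opposite ∠G+∠Z]
3. ∠SGZ = 51°  [△GSZ]
4. ∠GSM = 25°  [△GSM]
5. ∠SMZ = 51°  [same arc SZ]
6. ∠GZM = 25°  [same arc GM]
7. ∠MYZ = 104°  [△ZYM]
8. ∠GYM = 76°  [linear pair at Y on GZ]

∠GYM = 76°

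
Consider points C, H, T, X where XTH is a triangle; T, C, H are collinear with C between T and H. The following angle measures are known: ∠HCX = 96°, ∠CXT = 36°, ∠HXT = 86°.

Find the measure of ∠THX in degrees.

∠THX = 34°

1. ∠TCX = 84°  [linear pair at C on TH]
2. ∠CTX = 60°  [△XTC]
3. ∠HTX = 60°  [C on ray TH]
4. ∠THX = 34°  [△XTH]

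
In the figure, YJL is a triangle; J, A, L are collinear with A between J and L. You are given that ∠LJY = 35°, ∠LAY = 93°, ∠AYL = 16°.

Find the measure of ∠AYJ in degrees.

1. ∠AJY = 35°  [A on ray JL]
2. ∠JAY = 87°  [linear pair at A on JL]
3. ∠AYJ = 58°  [△YJA]

∠AYJ = 58°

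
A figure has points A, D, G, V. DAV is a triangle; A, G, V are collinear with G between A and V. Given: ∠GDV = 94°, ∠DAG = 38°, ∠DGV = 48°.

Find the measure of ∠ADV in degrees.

1. ∠DVG = 38°  [△DGV]
2. ∠DAV = 38°  [G on ray AV]
3. ∠AVD = 38°  [G on ray VA]
4. ∠ADV = 104°  [△DAV]

∠ADV = 104°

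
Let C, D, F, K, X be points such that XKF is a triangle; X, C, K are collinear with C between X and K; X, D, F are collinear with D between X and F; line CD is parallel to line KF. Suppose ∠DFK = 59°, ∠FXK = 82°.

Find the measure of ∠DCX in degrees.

∠DCX = 39°

1. ∠KFX = 59°  [D on ray FX]
2. ∠FKX = 39°  [△XKF]
3. ∠DCX = 39°  [CD∥KF, corresponding at C]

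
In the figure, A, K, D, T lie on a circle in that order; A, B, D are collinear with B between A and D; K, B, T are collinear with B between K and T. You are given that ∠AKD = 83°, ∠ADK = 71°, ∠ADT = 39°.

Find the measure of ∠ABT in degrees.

∠ABT = 65°

1. ∠ATD = 97°  [cyclic AKDT, opposite ∠K+∠T]
2. ∠ATK = 71°  [same arc AK]
3. ∠DAT = 44°  [△ADT]
4. ∠ABT = 65°  [△ABT]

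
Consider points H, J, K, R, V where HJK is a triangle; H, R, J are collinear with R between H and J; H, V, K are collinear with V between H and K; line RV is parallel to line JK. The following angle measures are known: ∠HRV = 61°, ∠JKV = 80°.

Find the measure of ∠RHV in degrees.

1. ∠HJK = 61°  [RV∥JK, corresponding at R]
2. ∠HKJ = 80°  [V on ray KH]
3. ∠JHK = 39°  [△HJK]
4. ∠RHV = 39°  [R on HJ, V on HK]

∠RHV = 39°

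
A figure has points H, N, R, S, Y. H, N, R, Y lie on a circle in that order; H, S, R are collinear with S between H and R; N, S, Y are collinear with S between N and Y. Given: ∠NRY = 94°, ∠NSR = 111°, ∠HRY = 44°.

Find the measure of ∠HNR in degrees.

∠HNR = 63°

1. ∠NHY = 86°  [cyclic HNRY, opposite ∠H+∠R]
2. ∠HSN = 69°  [linear pair at S on HR]
3. ∠HNY = 44°  [same arc HY]
4. ∠HYN = 50°  [△HNY]
5. ∠NHR = 67°  [△HSN]
6. ∠HRN = 50°  [same arc HN]
7. ∠HNR = 63°  [△HNR]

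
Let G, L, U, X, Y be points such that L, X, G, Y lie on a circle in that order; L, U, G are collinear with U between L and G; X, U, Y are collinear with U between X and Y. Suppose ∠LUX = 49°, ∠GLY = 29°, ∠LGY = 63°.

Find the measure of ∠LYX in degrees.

∠LYX = 20°

1. ∠GUY = 49°  [vertical angles at U]
2. ∠LUY = 131°  [linear pair at U on LG]
3. ∠LYX = 20°  [△LUY]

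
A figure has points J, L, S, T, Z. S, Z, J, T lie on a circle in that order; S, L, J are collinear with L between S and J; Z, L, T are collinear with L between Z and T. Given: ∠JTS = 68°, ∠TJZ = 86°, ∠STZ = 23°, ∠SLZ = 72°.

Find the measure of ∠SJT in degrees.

∠SJT = 63°

1. ∠TSZ = 94°  [cyclic SZJT, opposite ∠S+∠J]
2. ∠SZT = 63°  [△SZT]
3. ∠SJT = 63°  [same arc ST]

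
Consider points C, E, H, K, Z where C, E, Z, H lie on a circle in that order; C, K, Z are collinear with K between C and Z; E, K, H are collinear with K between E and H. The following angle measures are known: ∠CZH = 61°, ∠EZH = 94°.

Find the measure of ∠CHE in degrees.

∠CHE = 33°

1. ∠CEH = 61°  [same arc CH]
2. ∠ECH = 86°  [cyclic CEZH, opposite ∠C+∠Z]
3. ∠CHE = 33°  [△CEH]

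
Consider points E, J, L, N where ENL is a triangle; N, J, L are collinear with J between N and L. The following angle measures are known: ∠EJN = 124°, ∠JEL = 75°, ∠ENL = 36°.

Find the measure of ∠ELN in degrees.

∠ELN = 49°

1. ∠EJL = 56°  [linear pair at J on NL]
2. ∠ELJ = 49°  [△EJL]
3. ∠ELN = 49°  [J on ray LN]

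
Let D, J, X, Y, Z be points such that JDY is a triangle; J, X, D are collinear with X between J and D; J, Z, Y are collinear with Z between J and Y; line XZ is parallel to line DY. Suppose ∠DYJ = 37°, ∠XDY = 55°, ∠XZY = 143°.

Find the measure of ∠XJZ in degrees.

∠XJZ = 88°

1. ∠JDY = 55°  [X on ray DJ]
2. ∠DJY = 88°  [△JDY]
3. ∠XJZ = 88°  [X on JD, Z on JY]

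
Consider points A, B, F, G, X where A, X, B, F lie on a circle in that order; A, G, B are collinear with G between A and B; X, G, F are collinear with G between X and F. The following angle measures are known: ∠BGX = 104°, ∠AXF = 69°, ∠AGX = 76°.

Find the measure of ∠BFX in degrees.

∠BFX = 35°

1. ∠ABF = 69°  [same arc AF]
2. ∠BGF = 76°  [vertical angles at G]
3. ∠BFX = 35°  [△BGF]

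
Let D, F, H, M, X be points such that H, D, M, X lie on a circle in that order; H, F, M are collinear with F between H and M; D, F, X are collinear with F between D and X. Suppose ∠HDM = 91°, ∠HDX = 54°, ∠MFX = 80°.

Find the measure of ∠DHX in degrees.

1. ∠HXM = 89°  [cyclic HDMX, opposite ∠D+∠X]
2. ∠HMX = 54°  [same arc HX]
3. ∠HFX = 100°  [linear pair at F on HM]
4. ∠MHX = 37°  [△HMX]
5. ∠DXH = 43°  [△HFX]
6. ∠DHX = 83°  [△HDX]

∠DHX = 83°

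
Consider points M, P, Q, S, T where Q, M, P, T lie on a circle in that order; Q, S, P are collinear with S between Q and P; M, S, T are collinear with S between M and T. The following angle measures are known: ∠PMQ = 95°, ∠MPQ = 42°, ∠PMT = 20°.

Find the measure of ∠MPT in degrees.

1. ∠MQP = 43°  [△QMP]
2. ∠MTP = 43°  [same arc MP]
3. ∠MPT = 117°  [△MPT]

∠MPT = 117°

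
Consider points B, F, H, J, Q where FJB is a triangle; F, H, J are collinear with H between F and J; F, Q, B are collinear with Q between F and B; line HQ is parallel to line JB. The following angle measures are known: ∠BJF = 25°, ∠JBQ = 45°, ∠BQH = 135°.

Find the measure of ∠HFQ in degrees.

∠HFQ = 110°

1. ∠FHQ = 25°  [HQ∥JB, corresponding at H]
2. ∠FQH = 45°  [linear pair at Q on FB]
3. ∠HFQ = 110°  [△FHQ]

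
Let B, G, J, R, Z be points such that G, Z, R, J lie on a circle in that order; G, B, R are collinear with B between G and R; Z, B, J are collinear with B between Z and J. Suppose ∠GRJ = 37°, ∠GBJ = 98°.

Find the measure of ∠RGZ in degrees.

∠RGZ = 61°

1. ∠GZJ = 37°  [same arc GJ]
2. ∠RBZ = 98°  [vertical angles at B]
3. ∠GBZ = 82°  [linear pair at B on GR]
4. ∠RGZ = 61°  [△GBZ]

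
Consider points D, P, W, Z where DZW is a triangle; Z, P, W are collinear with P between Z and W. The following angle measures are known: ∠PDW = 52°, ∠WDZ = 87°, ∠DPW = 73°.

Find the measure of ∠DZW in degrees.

∠DZW = 38°

1. ∠DWP = 55°  [△DPW]
2. ∠DWZ = 55°  [P on ray WZ]
3. ∠DZW = 38°  [△DZW]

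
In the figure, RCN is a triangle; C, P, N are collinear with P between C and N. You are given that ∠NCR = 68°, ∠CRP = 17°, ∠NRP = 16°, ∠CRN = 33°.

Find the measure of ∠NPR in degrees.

1. ∠PCR = 68°  [P on ray CN]
2. ∠CPR = 95°  [△RCP]
3. ∠NPR = 85°  [linear pair at P on CN]

∠NPR = 85°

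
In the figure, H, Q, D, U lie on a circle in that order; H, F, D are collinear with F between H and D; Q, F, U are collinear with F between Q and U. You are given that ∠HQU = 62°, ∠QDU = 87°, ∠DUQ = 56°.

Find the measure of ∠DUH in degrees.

1. ∠HDU = 62°  [same arc HU]
2. ∠DQU = 37°  [△QDU]
3. ∠DHU = 37°  [same arc DU]
4. ∠DUH = 81°  [△HDU]

∠DUH = 81°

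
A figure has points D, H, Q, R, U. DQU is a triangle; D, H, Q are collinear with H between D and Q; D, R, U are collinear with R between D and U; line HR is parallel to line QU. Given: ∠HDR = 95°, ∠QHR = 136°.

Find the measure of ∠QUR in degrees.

1. ∠DHR = 44°  [linear pair at H on DQ]
2. ∠DRH = 41°  [△DHR]
3. ∠HRU = 139°  [linear pair at R on DU]
4. ∠QUR = 41°  [HR∥QU, co-interior at U–R]

∠QUR = 41°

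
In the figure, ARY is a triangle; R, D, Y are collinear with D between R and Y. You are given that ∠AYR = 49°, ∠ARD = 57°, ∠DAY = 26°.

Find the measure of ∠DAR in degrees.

1. ∠AYD = 49°  [D on ray YR]
2. ∠ADY = 105°  [△ADY]
3. ∠ADR = 75°  [linear pair at D on RY]
4. ∠DAR = 48°  [△ARD]

∠DAR = 48°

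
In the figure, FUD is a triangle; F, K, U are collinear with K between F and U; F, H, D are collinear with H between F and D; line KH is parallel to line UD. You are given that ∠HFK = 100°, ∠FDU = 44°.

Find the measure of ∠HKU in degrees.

1. ∠DFU = 100°  [K on FU, H on FD]
2. ∠DUF = 36°  [△FUD]
3. ∠FKH = 36°  [KH∥UD, corresponding at K]
4. ∠HKU = 144°  [linear pair at K on FU]

∠HKU = 144°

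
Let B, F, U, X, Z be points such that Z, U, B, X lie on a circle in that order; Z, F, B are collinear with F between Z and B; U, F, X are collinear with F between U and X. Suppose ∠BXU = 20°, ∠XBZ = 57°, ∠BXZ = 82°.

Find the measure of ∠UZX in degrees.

1. ∠BFX = 103°  [△BFX]
2. ∠XUZ = 57°  [same arc ZX]
3. ∠BZX = 41°  [△ZBX]
4. ∠XFZ = 77°  [linear pair at F on ZB]
5. ∠UXZ = 62°  [△ZFX]
6. ∠UZX = 61°  [△ZUX]

∠UZX = 61°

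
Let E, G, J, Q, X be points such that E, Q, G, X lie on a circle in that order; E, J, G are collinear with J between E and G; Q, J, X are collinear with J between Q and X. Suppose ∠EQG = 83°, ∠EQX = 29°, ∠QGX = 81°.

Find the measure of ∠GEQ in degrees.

∠GEQ = 45°

1. ∠QEX = 99°  [cyclic EQGX, opposite ∠E+∠G]
2. ∠EXQ = 52°  [△EQX]
3. ∠EGQ = 52°  [same arc EQ]
4. ∠GEQ = 45°  [△EQG]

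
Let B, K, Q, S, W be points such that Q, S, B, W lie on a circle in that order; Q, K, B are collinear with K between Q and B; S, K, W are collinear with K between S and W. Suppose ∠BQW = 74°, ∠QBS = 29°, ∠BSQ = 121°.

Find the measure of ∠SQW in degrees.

1. ∠BSW = 74°  [same arc BW]
2. ∠BQS = 30°  [△QSB]
3. ∠BWS = 30°  [same arc SB]
4. ∠SBW = 76°  [△SBW]
5. ∠SQW = 104°  [cyclic QSBW, opposite ∠Q+∠B]

∠SQW = 104°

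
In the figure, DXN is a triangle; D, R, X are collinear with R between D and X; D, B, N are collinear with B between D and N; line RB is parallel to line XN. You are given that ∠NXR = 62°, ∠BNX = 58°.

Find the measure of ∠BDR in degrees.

1. ∠DXN = 62°  [R on ray XD]
2. ∠DNX = 58°  [B on ray ND]
3. ∠NDX = 60°  [△DXN]
4. ∠BDR = 60°  [R on DX, B on DN]

∠BDR = 60°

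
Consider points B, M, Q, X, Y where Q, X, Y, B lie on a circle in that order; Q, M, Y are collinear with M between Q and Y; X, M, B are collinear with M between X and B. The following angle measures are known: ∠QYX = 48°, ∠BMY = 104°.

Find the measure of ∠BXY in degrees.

1. ∠QBX = 48°  [same arc QX]
2. ∠BMQ = 76°  [linear pair at M on QY]
3. ∠BQY = 56°  [△QMB]
4. ∠BXY = 56°  [same arc YB]

∠BXY = 56°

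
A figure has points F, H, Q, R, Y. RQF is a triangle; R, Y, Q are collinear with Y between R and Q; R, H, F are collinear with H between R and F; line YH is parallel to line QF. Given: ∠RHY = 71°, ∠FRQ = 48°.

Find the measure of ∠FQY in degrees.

∠FQY = 61°

1. ∠QFR = 71°  [YH∥QF, corresponding at H]
2. ∠FQR = 61°  [△RQF]
3. ∠FQY = 61°  [Y on ray QR]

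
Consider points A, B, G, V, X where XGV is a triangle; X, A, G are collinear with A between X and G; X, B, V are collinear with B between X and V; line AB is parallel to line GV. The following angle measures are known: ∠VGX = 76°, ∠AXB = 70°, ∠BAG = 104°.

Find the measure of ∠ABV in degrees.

∠ABV = 146°

1. ∠BAX = 76°  [AB∥GV, corresponding at A]
2. ∠ABX = 34°  [△XAB]
3. ∠ABV = 146°  [linear pair at B on XV]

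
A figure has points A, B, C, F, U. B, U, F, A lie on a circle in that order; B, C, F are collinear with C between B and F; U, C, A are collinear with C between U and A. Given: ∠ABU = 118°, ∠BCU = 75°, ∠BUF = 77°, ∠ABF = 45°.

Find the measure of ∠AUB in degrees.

∠AUB = 32°

1. ∠BAF = 103°  [cyclic BUFA, opposite ∠U+∠A]
2. ∠AFB = 32°  [△BFA]
3. ∠AUB = 32°  [same arc BA]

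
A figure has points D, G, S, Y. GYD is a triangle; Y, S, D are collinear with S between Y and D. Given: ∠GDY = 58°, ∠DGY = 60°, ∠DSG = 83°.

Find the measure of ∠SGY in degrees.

∠SGY = 21°

1. ∠DYG = 62°  [△GYD]
2. ∠GSY = 97°  [linear pair at S on YD]
3. ∠GYS = 62°  [S on ray YD]
4. ∠SGY = 21°  [△GYS]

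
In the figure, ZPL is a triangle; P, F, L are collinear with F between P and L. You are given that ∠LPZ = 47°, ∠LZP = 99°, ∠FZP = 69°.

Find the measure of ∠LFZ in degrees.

∠LFZ = 116°

1. ∠FPZ = 47°  [F on ray PL]
2. ∠PFZ = 64°  [△ZPF]
3. ∠LFZ = 116°  [linear pair at F on PL]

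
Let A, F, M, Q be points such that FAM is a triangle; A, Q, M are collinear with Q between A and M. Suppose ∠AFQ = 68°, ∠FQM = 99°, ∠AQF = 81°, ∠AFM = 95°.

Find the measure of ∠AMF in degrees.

1. ∠FAQ = 31°  [△FAQ]
2. ∠FAM = 31°  [Q on ray AM]
3. ∠AMF = 54°  [△FAM]

∠AMF = 54°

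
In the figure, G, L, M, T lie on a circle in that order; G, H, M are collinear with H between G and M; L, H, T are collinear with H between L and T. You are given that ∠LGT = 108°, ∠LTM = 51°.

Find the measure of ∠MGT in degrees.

∠MGT = 57°

1. ∠LMT = 72°  [cyclic GLMT, opposite ∠G+∠M]
2. ∠MLT = 57°  [△LMT]
3. ∠MGT = 57°  [same arc MT]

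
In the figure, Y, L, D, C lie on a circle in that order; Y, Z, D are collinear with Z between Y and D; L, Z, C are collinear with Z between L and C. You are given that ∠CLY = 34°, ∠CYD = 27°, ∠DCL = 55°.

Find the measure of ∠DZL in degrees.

∠DZL = 89°

1. ∠CDY = 34°  [same arc YC]
2. ∠CLD = 27°  [same arc DC]
3. ∠DCY = 119°  [△YDC]
4. ∠DYL = 55°  [same arc LD]
5. ∠DLY = 61°  [cyclic YLDC, opposite ∠L+∠C]
6. ∠LDY = 64°  [△YLD]
7. ∠DZL = 89°  [△LZD]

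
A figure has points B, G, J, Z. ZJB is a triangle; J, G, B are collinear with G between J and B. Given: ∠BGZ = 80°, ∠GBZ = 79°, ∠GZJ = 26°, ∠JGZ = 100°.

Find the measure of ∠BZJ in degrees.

1. ∠JBZ = 79°  [G on ray BJ]
2. ∠GJZ = 54°  [△ZJG]
3. ∠BJZ = 54°  [G on ray JB]
4. ∠BZJ = 47°  [△ZJB]

∠BZJ = 47°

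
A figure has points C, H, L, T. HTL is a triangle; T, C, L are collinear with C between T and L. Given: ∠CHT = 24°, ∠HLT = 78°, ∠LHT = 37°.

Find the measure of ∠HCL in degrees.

∠HCL = 89°

1. ∠HTL = 65°  [△HTL]
2. ∠CTH = 65°  [C on ray TL]
3. ∠HCT = 91°  [△HTC]
4. ∠HCL = 89°  [linear pair at C on TL]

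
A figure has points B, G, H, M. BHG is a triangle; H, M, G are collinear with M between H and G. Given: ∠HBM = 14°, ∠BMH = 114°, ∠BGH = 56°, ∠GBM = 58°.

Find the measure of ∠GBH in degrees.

1. ∠BHM = 52°  [△BHM]
2. ∠BHG = 52°  [M on ray HG]
3. ∠GBH = 72°  [△BHG]

∠GBH = 72°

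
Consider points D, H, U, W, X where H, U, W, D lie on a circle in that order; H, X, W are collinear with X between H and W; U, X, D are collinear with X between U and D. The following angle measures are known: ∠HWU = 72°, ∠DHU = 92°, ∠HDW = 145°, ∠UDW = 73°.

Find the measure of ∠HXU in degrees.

∠HXU = 91°

1. ∠HDU = 72°  [same arc HU]
2. ∠DUH = 16°  [△HUD]
3. ∠UHW = 73°  [same arc UW]
4. ∠HXU = 91°  [△HXU]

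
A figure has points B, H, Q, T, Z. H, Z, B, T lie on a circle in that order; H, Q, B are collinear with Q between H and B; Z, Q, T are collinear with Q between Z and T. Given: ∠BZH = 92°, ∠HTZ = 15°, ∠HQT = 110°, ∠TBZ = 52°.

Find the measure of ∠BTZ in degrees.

1. ∠BTH = 88°  [cyclic HZBT, opposite ∠Z+∠T]
2. ∠BHT = 55°  [△HQT]
3. ∠BQT = 70°  [linear pair at Q on HB]
4. ∠HBT = 37°  [△HBT]
5. ∠BTZ = 73°  [△BQT]

∠BTZ = 73°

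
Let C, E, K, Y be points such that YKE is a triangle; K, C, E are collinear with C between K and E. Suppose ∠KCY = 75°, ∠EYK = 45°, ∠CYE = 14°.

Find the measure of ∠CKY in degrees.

1. ∠ECY = 105°  [linear pair at C on KE]
2. ∠CEY = 61°  [△YCE]
3. ∠KEY = 61°  [C on ray EK]
4. ∠EKY = 74°  [△YKE]
5. ∠CKY = 74°  [C on ray KE]

∠CKY = 74°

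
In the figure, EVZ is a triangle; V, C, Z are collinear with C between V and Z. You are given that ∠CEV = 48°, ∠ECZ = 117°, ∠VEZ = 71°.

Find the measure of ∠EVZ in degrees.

∠EVZ = 69°

1. ∠ECV = 63°  [linear pair at C on VZ]
2. ∠CVE = 69°  [△EVC]
3. ∠EVZ = 69°  [C on ray VZ]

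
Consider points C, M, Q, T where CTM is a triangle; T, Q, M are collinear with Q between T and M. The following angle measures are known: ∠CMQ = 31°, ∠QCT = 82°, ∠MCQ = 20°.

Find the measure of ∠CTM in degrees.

∠CTM = 47°

1. ∠CQM = 129°  [△CQM]
2. ∠CQT = 51°  [linear pair at Q on TM]
3. ∠CTQ = 47°  [△CTQ]
4. ∠CTM = 47°  [Q on ray TM]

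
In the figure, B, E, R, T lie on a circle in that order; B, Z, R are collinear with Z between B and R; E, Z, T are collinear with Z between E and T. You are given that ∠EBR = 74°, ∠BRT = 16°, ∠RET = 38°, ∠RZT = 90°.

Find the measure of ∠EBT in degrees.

1. ∠ETR = 74°  [same arc ER]
2. ∠ERT = 68°  [△ERT]
3. ∠EBT = 112°  [cyclic BERT, opposite ∠B+∠R]

∠EBT = 112°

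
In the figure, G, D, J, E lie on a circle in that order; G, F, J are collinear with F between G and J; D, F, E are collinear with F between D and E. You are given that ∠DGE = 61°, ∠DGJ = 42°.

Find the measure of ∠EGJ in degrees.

∠EGJ = 19°

1. ∠DJE = 119°  [cyclic GDJE, opposite ∠G+∠J]
2. ∠DEJ = 42°  [same arc DJ]
3. ∠EDJ = 19°  [△DJE]
4. ∠EGJ = 19°  [same arc JE]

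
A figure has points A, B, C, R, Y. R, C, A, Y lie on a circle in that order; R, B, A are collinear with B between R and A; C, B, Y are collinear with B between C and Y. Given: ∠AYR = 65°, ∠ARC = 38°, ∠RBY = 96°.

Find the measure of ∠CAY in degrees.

1. ∠ACR = 115°  [cyclic RCAY, opposite ∠C+∠Y]
2. ∠AYC = 38°  [same arc CA]
3. ∠CAR = 27°  [△RCA]
4. ∠ABC = 96°  [vertical angles at B]
5. ∠ACY = 57°  [△CBA]
6. ∠CAY = 85°  [△CAY]

∠CAY = 85°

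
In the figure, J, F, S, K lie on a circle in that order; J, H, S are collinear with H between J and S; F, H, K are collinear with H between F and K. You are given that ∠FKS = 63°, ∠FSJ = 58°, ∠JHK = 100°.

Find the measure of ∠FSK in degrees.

∠FSK = 95°

1. ∠FHS = 100°  [vertical angles at H]
2. ∠KFS = 22°  [△FHS]
3. ∠FSK = 95°  [△FSK]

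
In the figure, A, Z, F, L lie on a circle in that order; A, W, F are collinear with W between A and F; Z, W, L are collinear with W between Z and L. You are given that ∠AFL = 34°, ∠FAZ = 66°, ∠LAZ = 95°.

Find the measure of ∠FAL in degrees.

∠FAL = 29°

1. ∠FLZ = 66°  [same arc ZF]
2. ∠LFZ = 85°  [cyclic AZFL, opposite ∠A+∠F]
3. ∠FZL = 29°  [△ZFL]
4. ∠FAL = 29°  [same arc FL]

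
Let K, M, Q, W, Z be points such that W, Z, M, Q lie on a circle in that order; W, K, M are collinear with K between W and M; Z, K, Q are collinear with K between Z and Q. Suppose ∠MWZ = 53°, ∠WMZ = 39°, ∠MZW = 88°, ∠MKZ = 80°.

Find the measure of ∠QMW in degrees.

∠QMW = 27°

1. ∠WQZ = 39°  [same arc WZ]
2. ∠MQW = 92°  [cyclic WZMQ, opposite ∠Z+∠Q]
3. ∠QKW = 80°  [vertical angles at K]
4. ∠MWQ = 61°  [△WKQ]
5. ∠QMW = 27°  [△WMQ]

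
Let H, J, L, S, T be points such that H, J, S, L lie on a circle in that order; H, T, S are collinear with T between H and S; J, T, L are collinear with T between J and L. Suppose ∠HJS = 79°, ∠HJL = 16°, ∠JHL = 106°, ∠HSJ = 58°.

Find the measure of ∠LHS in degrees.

∠LHS = 63°

1. ∠HLS = 101°  [cyclic HJSL, opposite ∠J+∠L]
2. ∠HSL = 16°  [same arc HL]
3. ∠LHS = 63°  [△HSL]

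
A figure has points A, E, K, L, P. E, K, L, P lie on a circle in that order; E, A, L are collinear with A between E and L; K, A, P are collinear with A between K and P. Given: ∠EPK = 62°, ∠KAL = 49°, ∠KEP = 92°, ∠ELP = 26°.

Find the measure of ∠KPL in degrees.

∠KPL = 23°

1. ∠ELK = 62°  [same arc EK]
2. ∠LKP = 69°  [△KAL]
3. ∠KLP = 88°  [cyclic EKLP, opposite ∠E+∠L]
4. ∠KPL = 23°  [△KLP]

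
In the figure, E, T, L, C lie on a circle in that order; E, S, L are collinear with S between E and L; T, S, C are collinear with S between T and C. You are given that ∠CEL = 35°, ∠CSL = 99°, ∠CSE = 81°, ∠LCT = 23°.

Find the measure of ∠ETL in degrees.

∠ETL = 93°

1. ∠CTL = 35°  [same arc LC]
2. ∠LST = 81°  [vertical angles at S]
3. ∠LET = 23°  [same arc TL]
4. ∠ELT = 64°  [△TSL]
5. ∠ETL = 93°  [△ETL]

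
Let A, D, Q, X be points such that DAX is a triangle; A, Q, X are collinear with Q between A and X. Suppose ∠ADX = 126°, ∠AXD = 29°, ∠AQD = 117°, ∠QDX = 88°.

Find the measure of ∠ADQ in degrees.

1. ∠DAX = 25°  [△DAX]
2. ∠DAQ = 25°  [Q on ray AX]
3. ∠ADQ = 38°  [△DAQ]

∠ADQ = 38°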